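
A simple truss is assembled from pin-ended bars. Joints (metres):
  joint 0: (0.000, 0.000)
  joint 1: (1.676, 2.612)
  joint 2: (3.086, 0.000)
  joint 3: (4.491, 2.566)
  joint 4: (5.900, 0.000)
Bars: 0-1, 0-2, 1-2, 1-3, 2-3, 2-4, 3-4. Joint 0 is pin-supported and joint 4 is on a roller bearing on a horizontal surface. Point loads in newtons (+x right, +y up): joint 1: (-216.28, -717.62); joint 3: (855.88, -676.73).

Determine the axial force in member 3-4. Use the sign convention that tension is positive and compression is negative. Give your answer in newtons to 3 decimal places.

N=5 nodes, M=7 members, R=3 reactions → 2N=10, M+R=10
member 0 (0-1): L=3.1035, (cx,cy)=(0.5400,0.8416)
member 1 (0-2): L=3.0860, (cx,cy)=(1.0000,0.0000)
member 2 (1-2): L=2.9683, (cx,cy)=(0.4750,-0.8800)
member 3 (1-3): L=2.8154, (cx,cy)=(0.9999,-0.0163)
member 4 (2-3): L=2.9255, (cx,cy)=(0.4803,0.8771)
member 5 (2-4): L=2.8140, (cx,cy)=(1.0000,0.0000)
member 6 (3-4): L=2.9274, (cx,cy)=(0.4813,-0.8765)
solve A·x = −loads:
  F[0-1] = -473.9492 N (compression)
  F[0-2] = +895.5519 N (tension)
  F[1-2] = -364.6799 N (compression)
  F[1-3] = +133.5775 N (tension)
  F[2-3] = +365.8646 N (tension)
  F[2-4] = +546.6085 N (tension)
  F[3-4] = -1135.6555 N (compression)
  Rx@0 = -639.6000 N
  Ry@0 = +398.8940 N
  Ry@4 = +995.4560 N

-1135.656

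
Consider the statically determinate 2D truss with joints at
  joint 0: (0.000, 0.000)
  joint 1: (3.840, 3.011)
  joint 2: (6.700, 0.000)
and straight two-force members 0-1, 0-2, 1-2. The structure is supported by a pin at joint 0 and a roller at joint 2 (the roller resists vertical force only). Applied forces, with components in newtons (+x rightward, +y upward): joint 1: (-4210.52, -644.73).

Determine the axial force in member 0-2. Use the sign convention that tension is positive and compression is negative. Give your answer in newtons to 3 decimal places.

N=3 nodes, M=3 members, R=3 reactions → 2N=6, M+R=6
member 0 (0-1): L=4.8797, (cx,cy)=(0.7869,0.6170)
member 1 (0-2): L=6.7000, (cx,cy)=(1.0000,0.0000)
member 2 (1-2): L=4.1528, (cx,cy)=(0.6887,-0.7251)
solve A·x = −loads:
  F[0-1] = -3512.6137 N (compression)
  F[0-2] = -1446.3406 N (compression)
  F[1-2] = +2100.1254 N (tension)
  Rx@0 = +4210.5200 N
  Ry@0 = +2167.4334 N
  Ry@2 = -1522.7034 N

-1446.341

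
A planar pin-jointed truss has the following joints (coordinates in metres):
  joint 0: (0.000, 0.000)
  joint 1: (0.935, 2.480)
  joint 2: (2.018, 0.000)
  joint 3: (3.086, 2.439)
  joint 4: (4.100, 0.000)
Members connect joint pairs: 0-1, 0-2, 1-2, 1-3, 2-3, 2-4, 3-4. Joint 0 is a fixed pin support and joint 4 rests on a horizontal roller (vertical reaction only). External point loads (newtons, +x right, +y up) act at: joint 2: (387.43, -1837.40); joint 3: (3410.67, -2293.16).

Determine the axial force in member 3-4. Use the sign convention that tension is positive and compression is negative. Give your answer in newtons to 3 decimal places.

-5045.939

N=5 nodes, M=7 members, R=3 reactions → 2N=10, M+R=10
member 0 (0-1): L=2.6504, (cx,cy)=(0.3528,0.9357)
member 1 (0-2): L=2.0180, (cx,cy)=(1.0000,0.0000)
member 2 (1-2): L=2.7062, (cx,cy)=(0.4002,-0.9164)
member 3 (1-3): L=2.1514, (cx,cy)=(0.9998,-0.0191)
member 4 (2-3): L=2.6626, (cx,cy)=(0.4011,0.9160)
member 5 (2-4): L=2.0820, (cx,cy)=(1.0000,0.0000)
member 6 (3-4): L=2.6414, (cx,cy)=(0.3839,-0.9234)
solve A·x = −loads:
  F[0-1] = +565.0852 N (tension)
  F[0-2] = +3598.7511 N (tension)
  F[1-2] = -585.9969 N (compression)
  F[1-3] = +433.9428 N (tension)
  F[2-3] = +2592.0870 N (tension)
  F[2-4] = +1937.0827 N (tension)
  F[3-4] = -5045.9390 N (compression)
  Rx@0 = -3798.1000 N
  Ry@0 = -528.7544 N
  Ry@4 = +4659.3144 N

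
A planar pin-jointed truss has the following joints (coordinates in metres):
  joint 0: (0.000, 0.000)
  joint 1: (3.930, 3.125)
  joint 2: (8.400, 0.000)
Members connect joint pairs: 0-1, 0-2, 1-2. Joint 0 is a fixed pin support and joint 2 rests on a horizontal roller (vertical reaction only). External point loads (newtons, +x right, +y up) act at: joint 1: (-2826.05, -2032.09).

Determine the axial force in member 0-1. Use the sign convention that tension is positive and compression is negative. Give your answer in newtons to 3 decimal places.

N=3 nodes, M=3 members, R=3 reactions → 2N=6, M+R=6
member 0 (0-1): L=5.0210, (cx,cy)=(0.7827,0.6224)
member 1 (0-2): L=8.4000, (cx,cy)=(1.0000,0.0000)
member 2 (1-2): L=5.4540, (cx,cy)=(0.8196,-0.5730)
solve A·x = −loads:
  F[0-1] = -3426.6897 N (compression)
  F[0-2] = -143.9412 N (compression)
  F[1-2] = +175.6288 N (tension)
  Rx@0 = +2826.0500 N
  Ry@0 = +2132.7201 N
  Ry@2 = -100.6301 N

-3426.690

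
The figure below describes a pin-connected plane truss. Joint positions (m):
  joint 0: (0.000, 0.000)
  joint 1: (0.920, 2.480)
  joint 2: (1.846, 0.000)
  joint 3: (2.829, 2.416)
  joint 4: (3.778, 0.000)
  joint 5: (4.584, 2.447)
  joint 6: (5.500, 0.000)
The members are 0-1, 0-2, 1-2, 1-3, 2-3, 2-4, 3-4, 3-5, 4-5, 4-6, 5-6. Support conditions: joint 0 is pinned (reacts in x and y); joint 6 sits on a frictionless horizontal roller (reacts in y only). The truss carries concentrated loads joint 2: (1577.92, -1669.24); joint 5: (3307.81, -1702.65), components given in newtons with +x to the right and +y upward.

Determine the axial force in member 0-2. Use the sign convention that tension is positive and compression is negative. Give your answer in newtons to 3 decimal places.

4856.378

N=7 nodes, M=11 members, R=3 reactions → 2N=14, M+R=14
member 0 (0-1): L=2.6451, (cx,cy)=(0.3478,0.9376)
member 1 (0-2): L=1.8460, (cx,cy)=(1.0000,0.0000)
member 2 (1-2): L=2.6472, (cx,cy)=(0.3498,-0.9368)
member 3 (1-3): L=1.9101, (cx,cy)=(0.9994,-0.0335)
member 4 (2-3): L=2.6083, (cx,cy)=(0.3769,0.9263)
member 5 (2-4): L=1.9320, (cx,cy)=(1.0000,0.0000)
member 6 (3-4): L=2.5957, (cx,cy)=(0.3656,-0.9308)
member 7 (3-5): L=1.7553, (cx,cy)=(0.9998,0.0177)
member 8 (4-5): L=2.5763, (cx,cy)=(0.3128,0.9498)
member 9 (4-6): L=1.7220, (cx,cy)=(1.0000,0.0000)
member 10 (5-6): L=2.6128, (cx,cy)=(0.3506,-0.9365)
solve A·x = −loads:
  F[0-1] = +84.3927 N (tension)
  F[0-2] = +4856.3776 N (tension)
  F[1-2] = -86.5939 N (compression)
  F[1-3] = +59.6763 N (tension)
  F[2-3] = +1889.6985 N (tension)
  F[2-4] = +2535.9954 N (tension)
  F[3-4] = -1850.9159 N (compression)
  F[3-5] = +1448.7441 N (tension)
  F[4-5] = +1813.8262 N (tension)
  F[4-6] = +1291.8384 N (tension)
  F[5-6] = -3684.8803 N (compression)
  Rx@0 = -4885.7300 N
  Ry@0 = -79.1238 N
  Ry@6 = +3451.0138 N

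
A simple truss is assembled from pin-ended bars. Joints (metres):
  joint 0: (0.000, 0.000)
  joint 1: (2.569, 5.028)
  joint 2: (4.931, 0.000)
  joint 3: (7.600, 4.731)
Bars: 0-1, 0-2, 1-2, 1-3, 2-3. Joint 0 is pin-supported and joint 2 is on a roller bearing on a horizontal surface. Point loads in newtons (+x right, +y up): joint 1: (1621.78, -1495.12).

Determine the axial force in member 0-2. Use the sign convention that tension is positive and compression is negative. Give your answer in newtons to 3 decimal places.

1142.772

N=4 nodes, M=5 members, R=3 reactions → 2N=8, M+R=8
member 0 (0-1): L=5.6463, (cx,cy)=(0.4550,0.8905)
member 1 (0-2): L=4.9310, (cx,cy)=(1.0000,0.0000)
member 2 (1-2): L=5.5552, (cx,cy)=(0.4252,-0.9051)
member 3 (1-3): L=5.0398, (cx,cy)=(0.9983,-0.0589)
member 4 (2-3): L=5.4319, (cx,cy)=(0.4914,0.8710)
solve A·x = −loads:
  F[0-1] = +1052.7885 N (tension)
  F[0-2] = +1142.7725 N (tension)
  F[1-2] = -2687.6742 N (compression)
  F[1-3] = -0.0000 N (compression)
  F[2-3] = +0.0000 N (tension)
  Rx@0 = -1621.7800 N
  Ry@0 = -937.5048 N
  Ry@2 = +2432.6248 N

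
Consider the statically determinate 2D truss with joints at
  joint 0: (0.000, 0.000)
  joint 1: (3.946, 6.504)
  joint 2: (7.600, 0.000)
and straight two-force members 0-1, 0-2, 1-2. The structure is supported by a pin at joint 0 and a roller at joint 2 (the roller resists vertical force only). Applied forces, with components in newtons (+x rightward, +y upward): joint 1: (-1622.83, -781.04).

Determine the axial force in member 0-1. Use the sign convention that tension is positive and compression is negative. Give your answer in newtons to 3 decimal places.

-2063.639

N=3 nodes, M=3 members, R=3 reactions → 2N=6, M+R=6
member 0 (0-1): L=7.6074, (cx,cy)=(0.5187,0.8550)
member 1 (0-2): L=7.6000, (cx,cy)=(1.0000,0.0000)
member 2 (1-2): L=7.4601, (cx,cy)=(0.4898,-0.8718)
solve A·x = −loads:
  F[0-1] = -2063.6391 N (compression)
  F[0-2] = -552.4128 N (compression)
  F[1-2] = +1127.8266 N (tension)
  Rx@0 = +1622.8300 N
  Ry@0 = +1764.3166 N
  Ry@2 = -983.2766 N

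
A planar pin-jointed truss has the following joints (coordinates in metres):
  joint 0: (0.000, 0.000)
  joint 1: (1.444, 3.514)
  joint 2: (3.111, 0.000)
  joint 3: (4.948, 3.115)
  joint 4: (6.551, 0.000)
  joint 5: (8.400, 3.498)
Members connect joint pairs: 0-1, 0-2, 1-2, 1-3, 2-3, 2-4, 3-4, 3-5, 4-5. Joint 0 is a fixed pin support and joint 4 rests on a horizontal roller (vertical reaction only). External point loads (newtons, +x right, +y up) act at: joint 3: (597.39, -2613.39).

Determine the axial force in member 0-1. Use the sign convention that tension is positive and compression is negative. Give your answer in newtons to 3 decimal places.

N=6 nodes, M=9 members, R=3 reactions → 2N=12, M+R=12
member 0 (0-1): L=3.7991, (cx,cy)=(0.3801,0.9250)
member 1 (0-2): L=3.1110, (cx,cy)=(1.0000,0.0000)
member 2 (1-2): L=3.8894, (cx,cy)=(0.4286,-0.9035)
member 3 (1-3): L=3.5266, (cx,cy)=(0.9936,-0.1131)
member 4 (2-3): L=3.6163, (cx,cy)=(0.5080,0.8614)
member 5 (2-4): L=3.4400, (cx,cy)=(1.0000,0.0000)
member 6 (3-4): L=3.5033, (cx,cy)=(0.4576,-0.8892)
member 7 (3-5): L=3.4732, (cx,cy)=(0.9939,0.1103)
member 8 (4-5): L=3.9566, (cx,cy)=(0.4673,0.8841)
solve A·x = −loads:
  F[0-1] = -384.2647 N (compression)
  F[0-2] = +743.4443 N (tension)
  F[1-2] = +435.3140 N (tension)
  F[1-3] = -334.7820 N (compression)
  F[2-3] = -456.6001 N (compression)
  F[2-4] = +1161.9636 N (tension)
  F[3-4] = -2539.4019 N (compression)
  F[3-5] = +0.0000 N (tension)
  F[4-5] = -0.0000 N (compression)
  Rx@0 = -597.3900 N
  Ry@0 = +355.4258 N
  Ry@4 = +2257.9642 N

-384.265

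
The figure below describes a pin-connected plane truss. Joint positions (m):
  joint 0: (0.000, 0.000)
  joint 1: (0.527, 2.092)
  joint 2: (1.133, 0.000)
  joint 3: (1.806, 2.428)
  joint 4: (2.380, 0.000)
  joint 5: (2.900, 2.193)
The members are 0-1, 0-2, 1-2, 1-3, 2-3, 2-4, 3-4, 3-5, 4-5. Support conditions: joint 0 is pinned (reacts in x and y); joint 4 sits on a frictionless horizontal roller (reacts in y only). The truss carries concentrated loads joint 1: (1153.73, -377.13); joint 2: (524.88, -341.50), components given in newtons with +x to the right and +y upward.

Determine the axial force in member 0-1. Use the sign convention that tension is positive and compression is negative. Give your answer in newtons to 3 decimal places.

N=6 nodes, M=9 members, R=3 reactions → 2N=12, M+R=12
member 0 (0-1): L=2.1574, (cx,cy)=(0.2443,0.9697)
member 1 (0-2): L=1.1330, (cx,cy)=(1.0000,0.0000)
member 2 (1-2): L=2.1780, (cx,cy)=(0.2782,-0.9605)
member 3 (1-3): L=1.3224, (cx,cy)=(0.9672,0.2541)
member 4 (2-3): L=2.5195, (cx,cy)=(0.2671,0.9637)
member 5 (2-4): L=1.2470, (cx,cy)=(1.0000,0.0000)
member 6 (3-4): L=2.4949, (cx,cy)=(0.2301,-0.9732)
member 7 (3-5): L=1.1190, (cx,cy)=(0.9777,-0.2100)
member 8 (4-5): L=2.2538, (cx,cy)=(0.2307,0.9730)
solve A·x = −loads:
  F[0-1] = +558.4871 N (tension)
  F[0-2] = +1542.1826 N (tension)
  F[1-2] = -1147.3882 N (compression)
  F[1-3] = -721.7434 N (compression)
  F[2-3] = +1498.0102 N (tension)
  F[2-4] = +297.9215 N (tension)
  F[3-4] = -1294.9344 N (compression)
  F[3-5] = -0.0000 N (tension)
  F[4-5] = +0.0000 N (tension)
  Rx@0 = -1678.6100 N
  Ry@0 = -541.5676 N
  Ry@4 = +1260.1976 N

558.487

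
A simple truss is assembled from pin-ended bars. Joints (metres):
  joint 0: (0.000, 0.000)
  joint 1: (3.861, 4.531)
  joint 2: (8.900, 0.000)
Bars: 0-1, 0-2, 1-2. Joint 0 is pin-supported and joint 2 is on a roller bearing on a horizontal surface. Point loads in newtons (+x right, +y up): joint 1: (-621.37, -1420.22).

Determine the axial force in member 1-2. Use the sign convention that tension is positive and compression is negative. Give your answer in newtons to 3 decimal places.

N=3 nodes, M=3 members, R=3 reactions → 2N=6, M+R=6
member 0 (0-1): L=5.9529, (cx,cy)=(0.6486,0.7611)
member 1 (0-2): L=8.9000, (cx,cy)=(1.0000,0.0000)
member 2 (1-2): L=6.7765, (cx,cy)=(0.7436,-0.6686)
solve A·x = −loads:
  F[0-1] = -1472.0574 N (compression)
  F[0-2] = +333.3903 N (tension)
  F[1-2] = -448.3493 N (compression)
  Rx@0 = +621.3700 N
  Ry@0 = +1120.4400 N
  Ry@2 = +299.7800 N

-448.349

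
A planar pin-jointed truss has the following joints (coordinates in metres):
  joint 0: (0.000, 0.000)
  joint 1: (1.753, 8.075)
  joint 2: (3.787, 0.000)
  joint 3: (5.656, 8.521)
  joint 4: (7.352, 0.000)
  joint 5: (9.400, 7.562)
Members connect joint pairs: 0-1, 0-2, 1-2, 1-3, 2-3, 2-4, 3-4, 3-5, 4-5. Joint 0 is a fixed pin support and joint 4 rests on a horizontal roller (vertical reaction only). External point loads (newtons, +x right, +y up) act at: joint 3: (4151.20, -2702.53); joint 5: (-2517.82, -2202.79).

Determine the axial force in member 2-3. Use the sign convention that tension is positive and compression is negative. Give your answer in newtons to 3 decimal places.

2146.332

N=6 nodes, M=9 members, R=3 reactions → 2N=12, M+R=12
member 0 (0-1): L=8.2631, (cx,cy)=(0.2121,0.9772)
member 1 (0-2): L=3.7870, (cx,cy)=(1.0000,0.0000)
member 2 (1-2): L=8.3272, (cx,cy)=(0.2443,-0.9697)
member 3 (1-3): L=3.9284, (cx,cy)=(0.9935,0.1135)
member 4 (2-3): L=8.7236, (cx,cy)=(0.2142,0.9768)
member 5 (2-4): L=3.5650, (cx,cy)=(1.0000,0.0000)
member 6 (3-4): L=8.6881, (cx,cy)=(0.1952,-0.9808)
member 7 (3-5): L=3.8649, (cx,cy)=(0.9687,-0.2481)
member 8 (4-5): L=7.8344, (cx,cy)=(0.2614,0.9652)
solve A·x = −loads:
  F[0-1] = +2263.2200 N (tension)
  F[0-2] = +1153.2418 N (tension)
  F[1-2] = -2161.9791 N (compression)
  F[1-3] = +1014.7820 N (tension)
  F[2-3] = +2146.3319 N (tension)
  F[2-4] = +165.3135 N (tension)
  F[3-4] = -4541.4126 N (compression)
  F[3-5] = -1854.6120 N (compression)
  F[4-5] = -2758.9134 N (compression)
  Rx@0 = -1633.3800 N
  Ry@0 = -2211.7034 N
  Ry@4 = +7117.0234 N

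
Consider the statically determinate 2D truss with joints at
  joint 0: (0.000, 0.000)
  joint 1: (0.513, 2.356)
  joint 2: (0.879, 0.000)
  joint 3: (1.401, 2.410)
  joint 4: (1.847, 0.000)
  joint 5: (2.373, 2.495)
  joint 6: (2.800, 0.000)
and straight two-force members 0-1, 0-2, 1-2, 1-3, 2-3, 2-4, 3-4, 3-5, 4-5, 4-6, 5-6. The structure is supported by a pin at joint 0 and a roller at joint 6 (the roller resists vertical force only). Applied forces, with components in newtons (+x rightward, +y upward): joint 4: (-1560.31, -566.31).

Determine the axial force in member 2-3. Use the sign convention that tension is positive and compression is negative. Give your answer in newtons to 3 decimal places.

-192.785

N=7 nodes, M=11 members, R=3 reactions → 2N=14, M+R=14
member 0 (0-1): L=2.4112, (cx,cy)=(0.2128,0.9771)
member 1 (0-2): L=0.8790, (cx,cy)=(1.0000,0.0000)
member 2 (1-2): L=2.3843, (cx,cy)=(0.1535,-0.9881)
member 3 (1-3): L=0.8896, (cx,cy)=(0.9982,0.0607)
member 4 (2-3): L=2.4659, (cx,cy)=(0.2117,0.9773)
member 5 (2-4): L=0.9680, (cx,cy)=(1.0000,0.0000)
member 6 (3-4): L=2.4509, (cx,cy)=(0.1820,-0.9833)
member 7 (3-5): L=0.9757, (cx,cy)=(0.9962,0.0871)
member 8 (4-5): L=2.5498, (cx,cy)=(0.2063,0.9785)
member 9 (4-6): L=0.9530, (cx,cy)=(1.0000,0.0000)
member 10 (5-6): L=2.5313, (cx,cy)=(0.1687,-0.9857)
solve A·x = −loads:
  F[0-1] = -197.2640 N (compression)
  F[0-2] = -1518.3408 N (compression)
  F[1-2] = +190.6755 N (tension)
  F[1-3] = -71.3708 N (compression)
  F[2-3] = -192.7846 N (compression)
  F[2-4] = -1448.2604 N (compression)
  F[3-4] = +183.0925 N (tension)
  F[3-5] = -145.9221 N (compression)
  F[4-5] = +394.7653 N (tension)
  F[4-6] = +63.9323 N (tension)
  F[5-6] = -378.9936 N (compression)
  Rx@0 = +1560.3100 N
  Ry@0 = +192.7477 N
  Ry@6 = +373.5623 N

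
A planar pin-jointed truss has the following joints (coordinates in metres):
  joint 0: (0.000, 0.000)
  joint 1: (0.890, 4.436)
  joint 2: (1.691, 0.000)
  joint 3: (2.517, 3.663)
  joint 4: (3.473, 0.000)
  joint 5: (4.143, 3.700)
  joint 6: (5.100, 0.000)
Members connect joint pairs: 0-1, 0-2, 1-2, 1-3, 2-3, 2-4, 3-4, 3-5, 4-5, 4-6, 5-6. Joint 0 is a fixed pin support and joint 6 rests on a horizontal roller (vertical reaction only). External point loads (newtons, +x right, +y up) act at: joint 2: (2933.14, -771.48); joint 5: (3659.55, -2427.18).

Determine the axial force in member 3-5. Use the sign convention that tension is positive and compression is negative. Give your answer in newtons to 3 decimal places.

1960.673

N=7 nodes, M=11 members, R=3 reactions → 2N=14, M+R=14
member 0 (0-1): L=4.5244, (cx,cy)=(0.1967,0.9805)
member 1 (0-2): L=1.6910, (cx,cy)=(1.0000,0.0000)
member 2 (1-2): L=4.5077, (cx,cy)=(0.1777,-0.9841)
member 3 (1-3): L=1.8013, (cx,cy)=(0.9032,-0.4291)
member 4 (2-3): L=3.7550, (cx,cy)=(0.2200,0.9755)
member 5 (2-4): L=1.7820, (cx,cy)=(1.0000,0.0000)
member 6 (3-4): L=3.7857, (cx,cy)=(0.2525,-0.9676)
member 7 (3-5): L=1.6264, (cx,cy)=(0.9997,0.0227)
member 8 (4-5): L=3.7602, (cx,cy)=(0.1782,0.9840)
member 9 (4-6): L=1.6270, (cx,cy)=(1.0000,0.0000)
member 10 (5-6): L=3.8218, (cx,cy)=(0.2504,-0.9681)
solve A·x = −loads:
  F[0-1] = +1717.3882 N (tension)
  F[0-2] = +6254.8606 N (tension)
  F[1-2] = -2050.0354 N (compression)
  F[1-3] = +777.3233 N (tension)
  F[2-3] = +2858.9181 N (tension)
  F[2-4] = +2328.5508 N (tension)
  F[3-4] = -2491.4591 N (compression)
  F[3-5] = +1960.6734 N (tension)
  F[4-5] = +2449.9142 N (tension)
  F[4-6] = +1262.8502 N (tension)
  F[5-6] = -5043.1665 N (compression)
  Rx@0 = -6592.6900 N
  Ry@0 = -1683.8330 N
  Ry@6 = +4882.4930 N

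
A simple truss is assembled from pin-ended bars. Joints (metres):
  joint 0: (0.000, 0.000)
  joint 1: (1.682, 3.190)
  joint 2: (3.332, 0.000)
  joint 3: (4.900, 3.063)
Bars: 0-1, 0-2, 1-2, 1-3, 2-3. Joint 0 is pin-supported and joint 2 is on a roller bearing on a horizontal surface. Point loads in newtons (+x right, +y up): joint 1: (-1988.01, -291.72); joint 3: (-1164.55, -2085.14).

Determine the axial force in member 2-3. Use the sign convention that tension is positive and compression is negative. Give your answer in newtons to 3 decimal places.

N=4 nodes, M=5 members, R=3 reactions → 2N=8, M+R=8
member 0 (0-1): L=3.6063, (cx,cy)=(0.4664,0.8846)
member 1 (0-2): L=3.3320, (cx,cy)=(1.0000,0.0000)
member 2 (1-2): L=3.5915, (cx,cy)=(0.4594,-0.8882)
member 3 (1-3): L=3.2205, (cx,cy)=(0.9992,-0.0394)
member 4 (2-3): L=3.4410, (cx,cy)=(0.4557,0.8901)
solve A·x = −loads:
  F[0-1] = -2415.9073 N (compression)
  F[0-2] = -2025.7587 N (compression)
  F[1-2] = +2081.7808 N (tension)
  F[1-3] = -95.2832 N (compression)
  F[2-3] = -2346.6961 N (compression)
  Rx@0 = +3152.5600 N
  Ry@0 = +2137.0369 N
  Ry@2 = +239.8231 N

-2346.696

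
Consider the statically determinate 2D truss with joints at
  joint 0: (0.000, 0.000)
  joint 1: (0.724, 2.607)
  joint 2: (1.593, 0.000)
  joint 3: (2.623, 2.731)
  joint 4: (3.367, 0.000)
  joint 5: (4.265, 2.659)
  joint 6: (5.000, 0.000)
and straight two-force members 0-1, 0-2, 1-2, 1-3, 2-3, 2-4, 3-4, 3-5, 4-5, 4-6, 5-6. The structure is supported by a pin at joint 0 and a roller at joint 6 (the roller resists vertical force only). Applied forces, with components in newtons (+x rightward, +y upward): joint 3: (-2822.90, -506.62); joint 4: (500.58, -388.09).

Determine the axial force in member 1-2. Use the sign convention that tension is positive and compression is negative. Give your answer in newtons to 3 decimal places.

N=7 nodes, M=11 members, R=3 reactions → 2N=14, M+R=14
member 0 (0-1): L=2.7057, (cx,cy)=(0.2676,0.9635)
member 1 (0-2): L=1.5930, (cx,cy)=(1.0000,0.0000)
member 2 (1-2): L=2.7480, (cx,cy)=(0.3162,-0.9487)
member 3 (1-3): L=1.9030, (cx,cy)=(0.9979,0.0652)
member 4 (2-3): L=2.9188, (cx,cy)=(0.3529,0.9357)
member 5 (2-4): L=1.7740, (cx,cy)=(1.0000,0.0000)
member 6 (3-4): L=2.8305, (cx,cy)=(0.2628,-0.9648)
member 7 (3-5): L=1.6436, (cx,cy)=(0.9990,-0.0438)
member 8 (4-5): L=2.8065, (cx,cy)=(0.3200,0.9474)
member 9 (4-6): L=1.6330, (cx,cy)=(1.0000,0.0000)
member 10 (5-6): L=2.7587, (cx,cy)=(0.2664,-0.9639)
solve A·x = −loads:
  F[0-1] = -1981.7316 N (compression)
  F[0-2] = -1792.0350 N (compression)
  F[1-2] = +1934.1553 N (tension)
  F[1-3] = -1144.3504 N (compression)
  F[2-3] = -1961.0645 N (compression)
  F[2-4] = -488.3663 N (compression)
  F[3-4] = +1426.0617 N (tension)
  F[3-5] = +614.6984 N (tension)
  F[4-5] = -1042.6401 N (compression)
  F[4-6] = -280.4984 N (compression)
  F[5-6] = +1052.8094 N (tension)
  Rx@0 = +2322.3200 N
  Ry@0 = +1909.4653 N
  Ry@6 = -1014.7553 N

1934.155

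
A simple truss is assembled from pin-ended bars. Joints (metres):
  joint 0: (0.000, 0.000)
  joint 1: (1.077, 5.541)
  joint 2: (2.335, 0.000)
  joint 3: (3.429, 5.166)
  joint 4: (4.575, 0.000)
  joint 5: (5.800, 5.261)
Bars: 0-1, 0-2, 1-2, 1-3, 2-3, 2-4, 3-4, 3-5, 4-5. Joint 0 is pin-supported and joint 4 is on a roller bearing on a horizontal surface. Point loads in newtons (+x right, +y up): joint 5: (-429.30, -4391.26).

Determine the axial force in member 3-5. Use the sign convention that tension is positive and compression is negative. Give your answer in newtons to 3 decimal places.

N=6 nodes, M=9 members, R=3 reactions → 2N=12, M+R=12
member 0 (0-1): L=5.6447, (cx,cy)=(0.1908,0.9816)
member 1 (0-2): L=2.3350, (cx,cy)=(1.0000,0.0000)
member 2 (1-2): L=5.6820, (cx,cy)=(0.2214,-0.9752)
member 3 (1-3): L=2.3817, (cx,cy)=(0.9875,-0.1575)
member 4 (2-3): L=5.2806, (cx,cy)=(0.2072,0.9783)
member 5 (2-4): L=2.2400, (cx,cy)=(1.0000,0.0000)
member 6 (3-4): L=5.2916, (cx,cy)=(0.2166,-0.9763)
member 7 (3-5): L=2.3729, (cx,cy)=(0.9992,0.0400)
member 8 (4-5): L=5.4017, (cx,cy)=(0.2268,0.9739)
solve A·x = −loads:
  F[0-1] = +694.8961 N (tension)
  F[0-2] = -561.8852 N (compression)
  F[1-2] = -748.2521 N (compression)
  F[1-3] = +302.0156 N (tension)
  F[2-3] = +745.8650 N (tension)
  F[2-4] = -882.0729 N (compression)
  F[3-4] = -674.1384 N (compression)
  F[3-5] = +599.2517 N (tension)
  F[4-5] = -4533.3623 N (compression)
  Rx@0 = +429.3000 N
  Ry@0 = -682.1303 N
  Ry@4 = +5073.3903 N

599.252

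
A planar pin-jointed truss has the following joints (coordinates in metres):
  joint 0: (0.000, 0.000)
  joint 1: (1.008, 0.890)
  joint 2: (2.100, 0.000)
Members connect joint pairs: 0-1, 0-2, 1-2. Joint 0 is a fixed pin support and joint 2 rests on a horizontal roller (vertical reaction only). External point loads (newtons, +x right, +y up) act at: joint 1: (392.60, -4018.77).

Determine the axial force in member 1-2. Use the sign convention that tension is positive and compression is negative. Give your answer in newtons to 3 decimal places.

N=3 nodes, M=3 members, R=3 reactions → 2N=6, M+R=6
member 0 (0-1): L=1.3447, (cx,cy)=(0.7496,0.6619)
member 1 (0-2): L=2.1000, (cx,cy)=(1.0000,0.0000)
member 2 (1-2): L=1.4087, (cx,cy)=(0.7752,-0.6318)
solve A·x = −loads:
  F[0-1] = -2905.9783 N (compression)
  F[0-2] = +2570.9818 N (tension)
  F[1-2] = -3316.7208 N (compression)
  Rx@0 = -392.6000 N
  Ry@0 = +1923.3728 N
  Ry@2 = +2095.3972 N

-3316.721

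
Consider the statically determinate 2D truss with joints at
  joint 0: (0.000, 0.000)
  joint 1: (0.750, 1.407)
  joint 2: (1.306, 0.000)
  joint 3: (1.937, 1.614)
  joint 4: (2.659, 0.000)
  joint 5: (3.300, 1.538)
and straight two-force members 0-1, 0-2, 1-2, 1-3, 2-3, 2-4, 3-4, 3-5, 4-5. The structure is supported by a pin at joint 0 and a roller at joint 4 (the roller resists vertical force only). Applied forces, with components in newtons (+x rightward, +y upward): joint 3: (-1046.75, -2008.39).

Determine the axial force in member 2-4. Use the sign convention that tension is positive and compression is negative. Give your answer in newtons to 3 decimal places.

N=6 nodes, M=9 members, R=3 reactions → 2N=12, M+R=12
member 0 (0-1): L=1.5944, (cx,cy)=(0.4704,0.8825)
member 1 (0-2): L=1.3060, (cx,cy)=(1.0000,0.0000)
member 2 (1-2): L=1.5129, (cx,cy)=(0.3675,-0.9300)
member 3 (1-3): L=1.2049, (cx,cy)=(0.9851,0.1718)
member 4 (2-3): L=1.7330, (cx,cy)=(0.3641,0.9314)
member 5 (2-4): L=1.3530, (cx,cy)=(1.0000,0.0000)
member 6 (3-4): L=1.7681, (cx,cy)=(0.4083,-0.9128)
member 7 (3-5): L=1.3651, (cx,cy)=(0.9984,-0.0557)
member 8 (4-5): L=1.6662, (cx,cy)=(0.3847,0.9230)
solve A·x = −loads:
  F[0-1] = -1337.9819 N (compression)
  F[0-2] = -417.3728 N (compression)
  F[1-2] = +1077.3016 N (tension)
  F[1-3] = -1040.7729 N (compression)
  F[2-3] = -1075.7575 N (compression)
  F[2-4] = +370.2502 N (tension)
  F[3-4] = -906.7176 N (compression)
  F[3-5] = -0.0000 N (tension)
  F[4-5] = +0.0000 N (tension)
  Rx@0 = +1046.7500 N
  Ry@0 = +1180.7116 N
  Ry@4 = +827.6784 N

370.250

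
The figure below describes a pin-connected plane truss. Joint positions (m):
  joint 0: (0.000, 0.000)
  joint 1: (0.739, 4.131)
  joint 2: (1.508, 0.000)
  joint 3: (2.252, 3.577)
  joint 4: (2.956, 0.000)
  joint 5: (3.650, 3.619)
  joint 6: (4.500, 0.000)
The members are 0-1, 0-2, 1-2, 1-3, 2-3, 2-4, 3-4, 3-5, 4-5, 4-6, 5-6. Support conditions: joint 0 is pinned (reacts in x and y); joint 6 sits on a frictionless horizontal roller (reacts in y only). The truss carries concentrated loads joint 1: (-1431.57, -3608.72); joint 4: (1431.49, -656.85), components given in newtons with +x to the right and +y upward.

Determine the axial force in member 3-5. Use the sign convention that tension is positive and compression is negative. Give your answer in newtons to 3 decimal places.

124.529

N=7 nodes, M=11 members, R=3 reactions → 2N=14, M+R=14
member 0 (0-1): L=4.1966, (cx,cy)=(0.1761,0.9844)
member 1 (0-2): L=1.5080, (cx,cy)=(1.0000,0.0000)
member 2 (1-2): L=4.2020, (cx,cy)=(0.1830,-0.9831)
member 3 (1-3): L=1.6112, (cx,cy)=(0.9390,-0.3438)
member 4 (2-3): L=3.6536, (cx,cy)=(0.2036,0.9790)
member 5 (2-4): L=1.4480, (cx,cy)=(1.0000,0.0000)
member 6 (3-4): L=3.6456, (cx,cy)=(0.1931,-0.9812)
member 7 (3-5): L=1.3986, (cx,cy)=(0.9995,0.0300)
member 8 (4-5): L=3.6849, (cx,cy)=(0.1883,0.9821)
member 9 (4-6): L=1.5440, (cx,cy)=(1.0000,0.0000)
member 10 (5-6): L=3.7175, (cx,cy)=(0.2286,-0.9735)
solve A·x = −loads:
  F[0-1] = -4627.9628 N (compression)
  F[0-2] = +814.8847 N (tension)
  F[1-2] = +787.1906 N (tension)
  F[1-3] = +503.2234 N (tension)
  F[2-3] = -790.4588 N (compression)
  F[2-4] = +1119.9150 N (tension)
  F[3-4] = +968.8985 N (tension)
  F[3-5] = +124.5287 N (tension)
  F[4-5] = -299.1648 N (compression)
  F[4-6] = -68.1296 N (compression)
  F[5-6] = +297.9652 N (tension)
  Rx@0 = +0.0800 N
  Ry@0 = +4555.6418 N
  Ry@6 = -290.0718 N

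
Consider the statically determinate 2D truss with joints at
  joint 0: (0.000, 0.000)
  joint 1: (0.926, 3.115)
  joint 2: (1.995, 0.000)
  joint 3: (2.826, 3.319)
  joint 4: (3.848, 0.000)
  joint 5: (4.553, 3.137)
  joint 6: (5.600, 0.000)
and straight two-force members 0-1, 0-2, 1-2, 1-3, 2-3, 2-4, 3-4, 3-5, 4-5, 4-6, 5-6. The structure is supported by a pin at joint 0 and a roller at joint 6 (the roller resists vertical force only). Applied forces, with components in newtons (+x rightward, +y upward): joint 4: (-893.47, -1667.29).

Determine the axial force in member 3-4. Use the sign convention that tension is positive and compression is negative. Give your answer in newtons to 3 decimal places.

N=7 nodes, M=11 members, R=3 reactions → 2N=14, M+R=14
member 0 (0-1): L=3.2497, (cx,cy)=(0.2849,0.9585)
member 1 (0-2): L=1.9950, (cx,cy)=(1.0000,0.0000)
member 2 (1-2): L=3.2933, (cx,cy)=(0.3246,-0.9459)
member 3 (1-3): L=1.9109, (cx,cy)=(0.9943,0.1068)
member 4 (2-3): L=3.4215, (cx,cy)=(0.2429,0.9701)
member 5 (2-4): L=1.8530, (cx,cy)=(1.0000,0.0000)
member 6 (3-4): L=3.4728, (cx,cy)=(0.2943,-0.9557)
member 7 (3-5): L=1.7366, (cx,cy)=(0.9945,-0.1048)
member 8 (4-5): L=3.2152, (cx,cy)=(0.2193,0.9757)
member 9 (4-6): L=1.7520, (cx,cy)=(1.0000,0.0000)
member 10 (5-6): L=3.3071, (cx,cy)=(0.3166,-0.9486)
solve A·x = −loads:
  F[0-1] = -544.1837 N (compression)
  F[0-2] = -738.4063 N (compression)
  F[1-2] = +514.9103 N (tension)
  F[1-3] = -324.0534 N (compression)
  F[2-3] = -502.0628 N (compression)
  F[2-4] = -449.3277 N (compression)
  F[3-4] = +614.7157 N (tension)
  F[3-5] = -628.5072 N (compression)
  F[4-5] = +1106.7285 N (tension)
  F[4-6] = +382.3758 N (tension)
  F[5-6] = -1207.7925 N (compression)
  Rx@0 = +893.4700 N
  Ry@0 = +521.6236 N
  Ry@6 = +1145.6664 N

614.716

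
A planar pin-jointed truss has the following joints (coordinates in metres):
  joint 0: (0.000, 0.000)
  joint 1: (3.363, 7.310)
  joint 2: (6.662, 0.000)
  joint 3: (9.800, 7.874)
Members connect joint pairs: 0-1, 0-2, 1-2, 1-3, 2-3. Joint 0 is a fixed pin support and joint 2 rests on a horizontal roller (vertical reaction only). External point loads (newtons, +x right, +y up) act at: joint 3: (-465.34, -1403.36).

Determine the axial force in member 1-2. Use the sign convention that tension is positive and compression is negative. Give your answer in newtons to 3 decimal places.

-112.452

N=4 nodes, M=5 members, R=3 reactions → 2N=8, M+R=8
member 0 (0-1): L=8.0465, (cx,cy)=(0.4179,0.9085)
member 1 (0-2): L=6.6620, (cx,cy)=(1.0000,0.0000)
member 2 (1-2): L=8.0199, (cx,cy)=(0.4113,-0.9115)
member 3 (1-3): L=6.4617, (cx,cy)=(0.9962,0.0873)
member 4 (2-3): L=8.4763, (cx,cy)=(0.3702,0.9289)
solve A·x = −loads:
  F[0-1] = +122.2121 N (tension)
  F[0-2] = -516.4181 N (compression)
  F[1-2] = -112.4524 N (compression)
  F[1-3] = +97.7083 N (tension)
  F[2-3] = -1519.8791 N (compression)
  Rx@0 = +465.3400 N
  Ry@0 = -111.0262 N
  Ry@2 = +1514.3862 N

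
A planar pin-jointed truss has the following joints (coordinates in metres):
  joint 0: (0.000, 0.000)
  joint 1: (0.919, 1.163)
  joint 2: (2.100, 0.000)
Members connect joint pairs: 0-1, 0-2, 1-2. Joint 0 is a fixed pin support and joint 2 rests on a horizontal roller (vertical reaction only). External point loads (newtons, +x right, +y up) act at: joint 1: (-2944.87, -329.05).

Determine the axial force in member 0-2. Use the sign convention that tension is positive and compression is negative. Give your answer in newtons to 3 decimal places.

-1509.912

N=3 nodes, M=3 members, R=3 reactions → 2N=6, M+R=6
member 0 (0-1): L=1.4823, (cx,cy)=(0.6200,0.7846)
member 1 (0-2): L=2.1000, (cx,cy)=(1.0000,0.0000)
member 2 (1-2): L=1.6575, (cx,cy)=(0.7125,-0.7017)
solve A·x = −loads:
  F[0-1] = -2314.4707 N (compression)
  F[0-2] = -1509.9116 N (compression)
  F[1-2] = +2119.1272 N (tension)
  Rx@0 = +2944.8700 N
  Ry@0 = +1815.9485 N
  Ry@2 = -1486.8985 N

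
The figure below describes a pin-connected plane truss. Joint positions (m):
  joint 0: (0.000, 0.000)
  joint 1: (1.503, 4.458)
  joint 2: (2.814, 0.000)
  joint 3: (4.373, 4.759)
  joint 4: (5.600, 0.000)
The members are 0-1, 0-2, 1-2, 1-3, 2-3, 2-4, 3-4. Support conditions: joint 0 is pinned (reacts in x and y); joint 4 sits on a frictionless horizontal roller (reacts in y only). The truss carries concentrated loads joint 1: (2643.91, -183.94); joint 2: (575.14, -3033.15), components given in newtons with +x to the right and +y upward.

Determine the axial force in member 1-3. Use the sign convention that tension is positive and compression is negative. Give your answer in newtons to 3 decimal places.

-2242.165

N=5 nodes, M=7 members, R=3 reactions → 2N=10, M+R=10
member 0 (0-1): L=4.7045, (cx,cy)=(0.3195,0.9476)
member 1 (0-2): L=2.8140, (cx,cy)=(1.0000,0.0000)
member 2 (1-2): L=4.6468, (cx,cy)=(0.2821,-0.9594)
member 3 (1-3): L=2.8857, (cx,cy)=(0.9945,0.1043)
member 4 (2-3): L=5.0079, (cx,cy)=(0.3113,0.9503)
member 5 (2-4): L=2.7860, (cx,cy)=(1.0000,0.0000)
member 6 (3-4): L=4.9146, (cx,cy)=(0.2497,-0.9683)
solve A·x = −loads:
  F[0-1] = +486.6825 N (tension)
  F[0-2] = +3063.5656 N (tension)
  F[1-2] = -916.2087 N (compression)
  F[1-3] = -2242.1648 N (compression)
  F[2-3] = +4116.7057 N (tension)
  F[2-4] = +948.3576 N (tension)
  F[3-4] = -3798.5566 N (compression)
  Rx@0 = -3219.0500 N
  Ry@0 = -461.1773 N
  Ry@4 = +3678.2673 N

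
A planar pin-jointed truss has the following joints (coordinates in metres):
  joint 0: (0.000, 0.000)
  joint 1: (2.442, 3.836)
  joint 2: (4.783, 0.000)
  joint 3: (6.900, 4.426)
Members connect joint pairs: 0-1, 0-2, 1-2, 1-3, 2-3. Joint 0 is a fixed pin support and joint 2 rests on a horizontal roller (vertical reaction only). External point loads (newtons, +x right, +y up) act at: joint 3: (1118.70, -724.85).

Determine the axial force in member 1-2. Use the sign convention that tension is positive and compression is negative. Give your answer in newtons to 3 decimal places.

N=4 nodes, M=5 members, R=3 reactions → 2N=8, M+R=8
member 0 (0-1): L=4.5473, (cx,cy)=(0.5370,0.8436)
member 1 (0-2): L=4.7830, (cx,cy)=(1.0000,0.0000)
member 2 (1-2): L=4.4939, (cx,cy)=(0.5209,-0.8536)
member 3 (1-3): L=4.4969, (cx,cy)=(0.9914,0.1312)
member 4 (2-3): L=4.9062, (cx,cy)=(0.4315,0.9021)
solve A·x = −loads:
  F[0-1] = +1607.4834 N (tension)
  F[0-2] = +255.4528 N (tension)
  F[1-2] = -1346.0379 N (compression)
  F[1-3] = +1578.0773 N (tension)
  F[2-3] = -1033.0117 N (compression)
  Rx@0 = -1118.7000 N
  Ry@0 = -1356.0263 N
  Ry@2 = +2080.8763 N

-1346.038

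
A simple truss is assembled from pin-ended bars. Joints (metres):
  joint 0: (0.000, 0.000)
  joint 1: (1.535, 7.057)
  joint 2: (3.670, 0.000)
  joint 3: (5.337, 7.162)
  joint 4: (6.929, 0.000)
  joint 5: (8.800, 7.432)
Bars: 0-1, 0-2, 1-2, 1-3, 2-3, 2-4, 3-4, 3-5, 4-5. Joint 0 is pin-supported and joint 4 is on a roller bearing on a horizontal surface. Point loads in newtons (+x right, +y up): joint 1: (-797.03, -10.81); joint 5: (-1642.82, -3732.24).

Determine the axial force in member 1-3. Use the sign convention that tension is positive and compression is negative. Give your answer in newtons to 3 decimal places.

-18.348

N=6 nodes, M=9 members, R=3 reactions → 2N=12, M+R=12
member 0 (0-1): L=7.2220, (cx,cy)=(0.2125,0.9772)
member 1 (0-2): L=3.6700, (cx,cy)=(1.0000,0.0000)
member 2 (1-2): L=7.3729, (cx,cy)=(0.2896,-0.9572)
member 3 (1-3): L=3.8034, (cx,cy)=(0.9996,0.0276)
member 4 (2-3): L=7.3534, (cx,cy)=(0.2267,0.9740)
member 5 (2-4): L=3.2590, (cx,cy)=(1.0000,0.0000)
member 6 (3-4): L=7.3368, (cx,cy)=(0.2170,-0.9762)
member 7 (3-5): L=3.4735, (cx,cy)=(0.9970,0.0777)
member 8 (4-5): L=7.6639, (cx,cy)=(0.2441,0.9697)
solve A·x = −loads:
  F[0-1] = -1611.2657 N (compression)
  F[0-2] = -2097.3842 N (compression)
  F[1-2] = +1633.1034 N (tension)
  F[1-3] = -18.3479 N (compression)
  F[2-3] = -1604.9172 N (compression)
  F[2-4] = -1260.6500 N (compression)
  F[3-4] = +1544.5130 N (tension)
  F[3-5] = -719.4880 N (compression)
  F[4-5] = -3791.0218 N (compression)
  Rx@0 = +2439.8500 N
  Ry@0 = +1574.4504 N
  Ry@4 = +2168.5996 N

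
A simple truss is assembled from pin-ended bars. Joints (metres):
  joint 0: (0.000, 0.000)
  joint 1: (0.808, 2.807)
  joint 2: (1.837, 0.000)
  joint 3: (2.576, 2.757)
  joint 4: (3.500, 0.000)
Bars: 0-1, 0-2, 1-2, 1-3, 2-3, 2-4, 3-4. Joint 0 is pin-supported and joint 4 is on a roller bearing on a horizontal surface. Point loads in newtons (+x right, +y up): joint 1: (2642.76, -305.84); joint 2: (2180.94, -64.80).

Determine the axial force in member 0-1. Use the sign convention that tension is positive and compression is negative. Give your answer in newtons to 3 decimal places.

N=5 nodes, M=7 members, R=3 reactions → 2N=10, M+R=10
member 0 (0-1): L=2.9210, (cx,cy)=(0.2766,0.9610)
member 1 (0-2): L=1.8370, (cx,cy)=(1.0000,0.0000)
member 2 (1-2): L=2.9897, (cx,cy)=(0.3442,-0.9389)
member 3 (1-3): L=1.7687, (cx,cy)=(0.9996,-0.0283)
member 4 (2-3): L=2.8543, (cx,cy)=(0.2589,0.9659)
member 5 (2-4): L=1.6630, (cx,cy)=(1.0000,0.0000)
member 6 (3-4): L=2.9077, (cx,cy)=(0.3178,-0.9482)
solve A·x = −loads:
  F[0-1] = +1928.7296 N (tension)
  F[0-2] = +4290.1754 N (tension)
  F[1-2] = -2259.7203 N (compression)
  F[1-3] = -1332.0040 N (compression)
  F[2-3] = +2263.6389 N (tension)
  F[2-4] = +745.4034 N (tension)
  F[3-4] = -2345.6960 N (compression)
  Rx@0 = -4823.7000 N
  Ry@0 = -1853.4696 N
  Ry@4 = +2224.1096 N

1928.730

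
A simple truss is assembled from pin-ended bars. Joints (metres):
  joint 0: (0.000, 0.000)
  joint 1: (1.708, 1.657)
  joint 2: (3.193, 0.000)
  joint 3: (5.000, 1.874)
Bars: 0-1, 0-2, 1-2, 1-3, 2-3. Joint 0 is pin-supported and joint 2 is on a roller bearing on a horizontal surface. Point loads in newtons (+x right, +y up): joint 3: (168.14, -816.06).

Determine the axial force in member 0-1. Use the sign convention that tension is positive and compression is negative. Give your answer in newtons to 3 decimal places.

804.975

N=4 nodes, M=5 members, R=3 reactions → 2N=8, M+R=8
member 0 (0-1): L=2.3797, (cx,cy)=(0.7177,0.6963)
member 1 (0-2): L=3.1930, (cx,cy)=(1.0000,0.0000)
member 2 (1-2): L=2.2251, (cx,cy)=(0.6674,-0.7447)
member 3 (1-3): L=3.2991, (cx,cy)=(0.9978,0.0658)
member 4 (2-3): L=2.6033, (cx,cy)=(0.6941,0.7199)
solve A·x = −loads:
  F[0-1] = +804.9749 N (tension)
  F[0-2] = -409.6237 N (compression)
  F[1-2] = -662.3958 N (compression)
  F[1-3] = +1022.0593 N (tension)
  F[2-3] = -1227.0275 N (compression)
  Rx@0 = -168.1400 N
  Ry@0 = -560.5120 N
  Ry@2 = +1376.5720 N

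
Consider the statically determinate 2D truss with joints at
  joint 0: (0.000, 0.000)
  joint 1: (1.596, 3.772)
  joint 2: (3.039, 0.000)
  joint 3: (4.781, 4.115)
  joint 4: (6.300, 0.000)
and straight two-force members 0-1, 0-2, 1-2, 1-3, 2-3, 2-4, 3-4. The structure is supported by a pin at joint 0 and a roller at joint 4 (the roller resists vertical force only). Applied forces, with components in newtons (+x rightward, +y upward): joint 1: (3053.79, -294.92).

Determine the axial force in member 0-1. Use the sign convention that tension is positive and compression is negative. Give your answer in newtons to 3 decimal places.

1746.221

N=5 nodes, M=7 members, R=3 reactions → 2N=10, M+R=10
member 0 (0-1): L=4.0958, (cx,cy)=(0.3897,0.9210)
member 1 (0-2): L=3.0390, (cx,cy)=(1.0000,0.0000)
member 2 (1-2): L=4.0386, (cx,cy)=(0.3573,-0.9340)
member 3 (1-3): L=3.2034, (cx,cy)=(0.9943,0.1071)
member 4 (2-3): L=4.4685, (cx,cy)=(0.3898,0.9209)
member 5 (2-4): L=3.2610, (cx,cy)=(1.0000,0.0000)
member 6 (3-4): L=4.3864, (cx,cy)=(0.3463,-0.9381)
solve A·x = −loads:
  F[0-1] = +1746.2215 N (tension)
  F[0-2] = +2373.3367 N (tension)
  F[1-2] = -2219.8167 N (compression)
  F[1-3] = -1589.3271 N (compression)
  F[2-3] = +2251.4062 N (tension)
  F[2-4] = +702.5086 N (tension)
  F[3-4] = -2028.6308 N (compression)
  Rx@0 = -3053.7900 N
  Ry@0 = -1608.1892 N
  Ry@4 = +1903.1092 N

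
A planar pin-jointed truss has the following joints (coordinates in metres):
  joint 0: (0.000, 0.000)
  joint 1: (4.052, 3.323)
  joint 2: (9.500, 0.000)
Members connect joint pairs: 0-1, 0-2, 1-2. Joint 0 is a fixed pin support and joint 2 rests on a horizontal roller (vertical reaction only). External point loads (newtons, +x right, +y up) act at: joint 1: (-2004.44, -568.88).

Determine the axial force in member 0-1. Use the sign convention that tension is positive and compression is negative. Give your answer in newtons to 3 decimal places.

N=3 nodes, M=3 members, R=3 reactions → 2N=6, M+R=6
member 0 (0-1): L=5.2403, (cx,cy)=(0.7732,0.6341)
member 1 (0-2): L=9.5000, (cx,cy)=(1.0000,0.0000)
member 2 (1-2): L=6.3815, (cx,cy)=(0.8537,-0.5207)
solve A·x = −loads:
  F[0-1] = -1620.1486 N (compression)
  F[0-2] = -751.6858 N (compression)
  F[1-2] = +880.4796 N (tension)
  Rx@0 = +2004.4400 N
  Ry@0 = +1027.3697 N
  Ry@2 = -458.4897 N

-1620.149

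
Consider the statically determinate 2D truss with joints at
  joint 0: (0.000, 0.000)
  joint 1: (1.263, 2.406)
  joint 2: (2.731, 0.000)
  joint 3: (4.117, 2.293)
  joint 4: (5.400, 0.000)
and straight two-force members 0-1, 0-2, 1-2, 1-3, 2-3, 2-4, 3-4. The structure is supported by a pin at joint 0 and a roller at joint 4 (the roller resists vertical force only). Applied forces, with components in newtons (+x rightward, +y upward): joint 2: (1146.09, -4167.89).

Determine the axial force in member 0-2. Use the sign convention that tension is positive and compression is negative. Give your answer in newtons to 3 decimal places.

N=5 nodes, M=7 members, R=3 reactions → 2N=10, M+R=10
member 0 (0-1): L=2.7174, (cx,cy)=(0.4648,0.8854)
member 1 (0-2): L=2.7310, (cx,cy)=(1.0000,0.0000)
member 2 (1-2): L=2.8185, (cx,cy)=(0.5208,-0.8536)
member 3 (1-3): L=2.8562, (cx,cy)=(0.9992,-0.0396)
member 4 (2-3): L=2.6793, (cx,cy)=(0.5173,0.8558)
member 5 (2-4): L=2.6690, (cx,cy)=(1.0000,0.0000)
member 6 (3-4): L=2.6275, (cx,cy)=(0.4883,-0.8727)
solve A·x = −loads:
  F[0-1] = -2326.5984 N (compression)
  F[0-2] = +2227.4711 N (tension)
  F[1-2] = +2524.3263 N (tension)
  F[1-3] = -2398.0467 N (compression)
  F[2-3] = +2352.1595 N (tension)
  F[2-4] = +1179.4154 N (tension)
  F[3-4] = -2415.3973 N (compression)
  Rx@0 = -1146.0900 N
  Ry@0 = +2060.0182 N
  Ry@4 = +2107.8718 N

2227.471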